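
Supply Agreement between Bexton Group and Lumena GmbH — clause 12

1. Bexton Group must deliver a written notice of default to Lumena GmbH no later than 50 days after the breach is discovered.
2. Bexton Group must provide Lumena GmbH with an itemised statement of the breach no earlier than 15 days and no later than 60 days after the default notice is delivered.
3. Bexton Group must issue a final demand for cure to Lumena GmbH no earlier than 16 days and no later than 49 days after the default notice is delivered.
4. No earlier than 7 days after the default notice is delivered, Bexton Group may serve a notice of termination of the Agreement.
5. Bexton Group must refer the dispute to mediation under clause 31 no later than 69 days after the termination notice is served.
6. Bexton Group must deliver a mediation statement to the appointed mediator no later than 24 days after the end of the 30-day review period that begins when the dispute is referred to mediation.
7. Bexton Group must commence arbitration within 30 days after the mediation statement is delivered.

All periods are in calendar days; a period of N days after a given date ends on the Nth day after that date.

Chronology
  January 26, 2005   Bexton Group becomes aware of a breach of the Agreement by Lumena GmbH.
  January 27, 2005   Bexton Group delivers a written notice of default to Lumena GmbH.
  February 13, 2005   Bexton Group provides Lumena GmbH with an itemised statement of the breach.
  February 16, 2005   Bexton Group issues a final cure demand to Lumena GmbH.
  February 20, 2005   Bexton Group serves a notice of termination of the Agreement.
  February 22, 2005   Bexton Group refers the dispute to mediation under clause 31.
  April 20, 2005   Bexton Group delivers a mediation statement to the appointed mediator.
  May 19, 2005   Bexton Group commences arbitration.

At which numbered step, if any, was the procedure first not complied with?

Step 6

Step 1: 50 days after January 26, 2005 (when the breach is discovered) is March 17, 2005; January 27, 2005 is within that limit.
Step 2: the window is 15–60 days after January 27, 2005 (when the default notice is delivered), so February 11, 2005 through March 28, 2005; done February 13, 2005 — within the window.
Step 3: the window is 16–49 days after January 27, 2005 (when the default notice is delivered), so February 12, 2005 through March 17, 2005; done February 16, 2005 — within the window.
Step 4: the earliest permitted date is 7 days after January 27, 2005 (when the default notice is delivered), i.e. February 3, 2005; done February 20, 2005, after the minimum wait.
Step 5: 69 days after February 20, 2005 (when the termination notice is served) is April 30, 2005; completed February 22, 2005, before the deadline.
Step 6: 24 days after March 24, 2005 (end of the 30-day review period, which began when the dispute is referred to mediation on February 22, 2005) is April 17, 2005; April 20, 2005 misses that deadline by 3 days.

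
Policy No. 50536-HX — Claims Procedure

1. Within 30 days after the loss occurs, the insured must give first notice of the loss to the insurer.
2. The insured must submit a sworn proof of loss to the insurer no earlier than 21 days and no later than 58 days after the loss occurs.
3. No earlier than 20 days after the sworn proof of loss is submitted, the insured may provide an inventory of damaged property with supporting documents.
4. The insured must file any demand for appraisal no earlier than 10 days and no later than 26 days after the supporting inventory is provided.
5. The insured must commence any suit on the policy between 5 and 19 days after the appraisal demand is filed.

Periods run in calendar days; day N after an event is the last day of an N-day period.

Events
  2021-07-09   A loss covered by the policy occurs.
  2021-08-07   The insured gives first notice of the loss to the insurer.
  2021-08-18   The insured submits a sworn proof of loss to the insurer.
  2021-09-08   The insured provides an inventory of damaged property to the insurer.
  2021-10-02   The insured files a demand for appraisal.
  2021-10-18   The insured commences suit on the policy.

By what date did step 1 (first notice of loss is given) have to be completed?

2021-08-08

Step 1 runs from 2021-07-09, when the loss occurs. 30 days after 2021-07-09 is 2021-08-08.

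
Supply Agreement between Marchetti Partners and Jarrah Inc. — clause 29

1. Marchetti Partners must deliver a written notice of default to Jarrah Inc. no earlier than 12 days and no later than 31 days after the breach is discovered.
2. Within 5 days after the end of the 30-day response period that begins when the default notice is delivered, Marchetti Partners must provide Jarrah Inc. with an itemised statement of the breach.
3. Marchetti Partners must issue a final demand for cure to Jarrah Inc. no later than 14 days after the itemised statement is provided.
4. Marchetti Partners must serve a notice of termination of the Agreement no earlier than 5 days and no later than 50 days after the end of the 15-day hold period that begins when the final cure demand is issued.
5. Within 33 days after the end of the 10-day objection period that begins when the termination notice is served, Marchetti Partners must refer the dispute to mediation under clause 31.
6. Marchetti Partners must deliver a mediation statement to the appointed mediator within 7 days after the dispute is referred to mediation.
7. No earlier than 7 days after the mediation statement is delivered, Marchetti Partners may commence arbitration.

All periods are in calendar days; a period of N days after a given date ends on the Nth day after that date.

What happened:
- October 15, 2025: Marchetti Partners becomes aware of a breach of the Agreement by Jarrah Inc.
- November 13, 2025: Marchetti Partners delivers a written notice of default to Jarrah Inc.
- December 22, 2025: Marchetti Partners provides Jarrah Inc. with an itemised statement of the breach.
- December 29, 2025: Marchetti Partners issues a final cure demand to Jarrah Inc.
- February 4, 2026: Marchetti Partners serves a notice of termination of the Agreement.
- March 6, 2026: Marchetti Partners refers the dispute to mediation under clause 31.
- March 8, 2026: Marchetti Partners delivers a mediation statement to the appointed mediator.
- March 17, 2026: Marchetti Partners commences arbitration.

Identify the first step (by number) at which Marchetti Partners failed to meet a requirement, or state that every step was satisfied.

Step 2

Step 1 — 12 and 31 days from October 15, 2025 (when the breach is discovered) are October 27, 2025 and November 15, 2025 respectively; November 13, 2025 falls inside that range.
Step 2 — counting 5 days from December 13, 2025 (end of the 30-day response period, which began when the default notice is delivered on November 13, 2025) gives a deadline of December 18, 2025; done December 22, 2025 — 4 days late.
That is the first point of non-compliance.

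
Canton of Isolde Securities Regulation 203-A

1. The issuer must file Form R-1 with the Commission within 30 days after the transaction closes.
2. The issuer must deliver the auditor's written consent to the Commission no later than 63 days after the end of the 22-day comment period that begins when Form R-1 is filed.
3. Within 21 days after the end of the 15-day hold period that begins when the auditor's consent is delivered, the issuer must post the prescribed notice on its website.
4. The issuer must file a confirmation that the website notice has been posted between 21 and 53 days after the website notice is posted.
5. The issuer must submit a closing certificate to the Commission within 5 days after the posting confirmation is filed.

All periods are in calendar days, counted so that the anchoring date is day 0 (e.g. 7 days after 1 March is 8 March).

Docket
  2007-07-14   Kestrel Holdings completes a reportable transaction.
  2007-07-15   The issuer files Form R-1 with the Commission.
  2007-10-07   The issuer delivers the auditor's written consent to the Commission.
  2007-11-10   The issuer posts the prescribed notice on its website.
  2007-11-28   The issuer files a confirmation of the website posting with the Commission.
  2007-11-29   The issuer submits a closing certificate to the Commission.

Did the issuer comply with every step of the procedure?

Step 1: 30 days after 2007-07-14 (when the transaction closes) is 2007-08-13; 2007-07-15 is within that limit.
Step 2: 63 days after 2007-08-06 (end of the 22-day comment period, which began when Form R-1 is filed on 2007-07-15) is 2007-10-08; completed 2007-10-07, before the deadline.
Step 3: 21 days after 2007-10-22 (end of the 15-day hold period, which began when the auditor's consent is delivered on 2007-10-07) is 2007-11-12; completed 2007-11-10, before the deadline.
Step 4: the window is 21–53 days after 2007-11-10 (when the website notice is posted), so 2007-12-01 through 2008-01-02; 2007-11-28 is 3 days too early.
Later steps need not be reached.

No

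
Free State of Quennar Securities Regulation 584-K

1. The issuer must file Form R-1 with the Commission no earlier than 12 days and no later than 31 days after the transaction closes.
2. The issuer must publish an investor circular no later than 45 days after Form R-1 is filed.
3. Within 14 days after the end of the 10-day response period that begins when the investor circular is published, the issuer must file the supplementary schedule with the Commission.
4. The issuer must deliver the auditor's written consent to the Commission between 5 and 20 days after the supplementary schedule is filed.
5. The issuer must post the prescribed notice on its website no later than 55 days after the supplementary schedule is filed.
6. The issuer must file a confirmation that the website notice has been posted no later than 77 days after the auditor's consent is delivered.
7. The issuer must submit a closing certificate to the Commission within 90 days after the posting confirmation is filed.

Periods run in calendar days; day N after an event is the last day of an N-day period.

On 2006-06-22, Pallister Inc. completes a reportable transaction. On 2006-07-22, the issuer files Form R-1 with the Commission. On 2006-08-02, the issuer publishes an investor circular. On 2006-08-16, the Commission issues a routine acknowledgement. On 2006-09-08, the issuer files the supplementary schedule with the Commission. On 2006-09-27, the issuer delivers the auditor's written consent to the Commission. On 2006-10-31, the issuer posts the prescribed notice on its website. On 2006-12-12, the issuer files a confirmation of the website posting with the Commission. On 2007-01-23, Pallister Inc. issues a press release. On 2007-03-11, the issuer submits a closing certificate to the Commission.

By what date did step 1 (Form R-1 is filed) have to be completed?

2006-07-23

Step 1 runs from 2006-06-22, when the transaction closes. The window is 12–31 days after 2006-06-22; it closes on 2006-07-23.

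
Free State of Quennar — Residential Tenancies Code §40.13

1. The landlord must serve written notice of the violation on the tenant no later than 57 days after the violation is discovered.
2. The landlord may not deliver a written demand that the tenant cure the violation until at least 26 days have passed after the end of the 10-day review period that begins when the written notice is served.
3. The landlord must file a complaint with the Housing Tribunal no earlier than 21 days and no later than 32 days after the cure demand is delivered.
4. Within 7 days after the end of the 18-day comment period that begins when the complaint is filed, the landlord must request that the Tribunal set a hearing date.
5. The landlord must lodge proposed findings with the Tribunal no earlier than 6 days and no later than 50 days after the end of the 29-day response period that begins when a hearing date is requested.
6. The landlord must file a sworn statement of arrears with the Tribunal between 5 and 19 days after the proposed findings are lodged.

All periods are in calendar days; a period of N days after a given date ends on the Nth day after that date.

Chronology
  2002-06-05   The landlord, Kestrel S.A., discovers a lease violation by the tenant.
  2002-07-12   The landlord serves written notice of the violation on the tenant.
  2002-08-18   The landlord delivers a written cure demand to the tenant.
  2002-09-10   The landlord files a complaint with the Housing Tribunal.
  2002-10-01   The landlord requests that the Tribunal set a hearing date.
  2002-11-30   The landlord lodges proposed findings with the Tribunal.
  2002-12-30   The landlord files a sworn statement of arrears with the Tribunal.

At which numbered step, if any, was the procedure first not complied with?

Step 1 — counting 57 days from 2002-06-05 (when the violation is discovered) gives a deadline of 2002-08-01; completed 2002-07-12, before the deadline.
Step 2 — must wait 26 days from 2002-07-22 (end of the 10-day review period, which began when the written notice is served on 2002-07-12), so not before 2002-08-17; done 2002-08-18, after the minimum wait.
Step 3 — 21 and 32 days from 2002-08-18 (when the cure demand is delivered) are 2002-09-08 and 2002-09-19 respectively; 2002-09-10 falls inside that range.
Step 4 — counting 7 days from 2002-09-28 (end of the 18-day comment period, which began when the complaint is filed on 2002-09-10) gives a deadline of 2002-10-05; completed 2002-10-01, before the deadline.
Step 5 — 6 and 50 days from 2002-10-30 (end of the 29-day response period, which began when a hearing date is requested on 2002-10-01) are 2002-11-05 and 2002-12-19 respectively; 2002-11-30 falls inside that range.
Step 6 — 5 and 19 days from 2002-11-30 (when the proposed findings are lodged) are 2002-12-05 and 2002-12-19 respectively; done 2002-12-30 — 11 days after the window closed.
That is the first point of non-compliance.

Step 6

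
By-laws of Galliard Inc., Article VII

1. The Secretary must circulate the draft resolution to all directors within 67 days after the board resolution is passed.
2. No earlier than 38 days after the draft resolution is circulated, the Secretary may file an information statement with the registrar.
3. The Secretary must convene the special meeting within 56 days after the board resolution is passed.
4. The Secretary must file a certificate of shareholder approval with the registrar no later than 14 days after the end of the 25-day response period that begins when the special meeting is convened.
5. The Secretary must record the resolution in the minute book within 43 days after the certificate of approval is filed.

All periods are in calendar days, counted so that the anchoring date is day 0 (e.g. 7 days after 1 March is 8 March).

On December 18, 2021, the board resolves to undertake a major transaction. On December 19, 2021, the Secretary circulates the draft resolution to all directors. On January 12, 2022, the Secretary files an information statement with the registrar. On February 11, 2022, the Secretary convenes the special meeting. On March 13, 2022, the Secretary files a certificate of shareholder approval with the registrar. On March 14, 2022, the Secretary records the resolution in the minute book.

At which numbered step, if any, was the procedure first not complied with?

Step 1 — counting 67 days from December 18, 2021 (when the board resolution is passed) gives a deadline of February 23, 2022; December 19, 2021 is within that limit.
Step 2 — must wait 38 days from December 19, 2021 (when the draft resolution is circulated), so not before January 26, 2022; January 12, 2022 is 14 days before the earliest permitted date.
The analysis stops there.

Step 2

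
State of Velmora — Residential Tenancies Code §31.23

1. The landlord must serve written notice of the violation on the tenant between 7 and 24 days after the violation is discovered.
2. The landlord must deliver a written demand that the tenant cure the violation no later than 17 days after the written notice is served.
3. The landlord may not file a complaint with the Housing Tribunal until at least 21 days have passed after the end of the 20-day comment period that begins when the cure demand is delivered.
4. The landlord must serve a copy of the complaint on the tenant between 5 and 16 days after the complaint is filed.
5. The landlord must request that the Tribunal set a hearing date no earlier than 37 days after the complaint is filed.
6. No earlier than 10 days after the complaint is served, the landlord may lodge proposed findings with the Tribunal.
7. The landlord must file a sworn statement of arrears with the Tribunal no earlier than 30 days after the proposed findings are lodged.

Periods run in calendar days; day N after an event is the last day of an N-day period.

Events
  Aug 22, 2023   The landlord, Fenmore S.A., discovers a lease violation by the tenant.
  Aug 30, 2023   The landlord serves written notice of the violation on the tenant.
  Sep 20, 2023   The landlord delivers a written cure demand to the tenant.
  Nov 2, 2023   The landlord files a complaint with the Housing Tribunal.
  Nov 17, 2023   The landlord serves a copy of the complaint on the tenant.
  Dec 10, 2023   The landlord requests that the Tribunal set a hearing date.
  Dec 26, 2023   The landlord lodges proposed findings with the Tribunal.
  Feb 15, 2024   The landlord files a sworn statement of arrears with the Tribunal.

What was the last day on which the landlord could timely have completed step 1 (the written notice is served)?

Sep 15, 2023

Step 1 runs from Aug 22, 2023, when the violation is discovered. The window is 7–24 days after Aug 22, 2023; it closes on Sep 15, 2023.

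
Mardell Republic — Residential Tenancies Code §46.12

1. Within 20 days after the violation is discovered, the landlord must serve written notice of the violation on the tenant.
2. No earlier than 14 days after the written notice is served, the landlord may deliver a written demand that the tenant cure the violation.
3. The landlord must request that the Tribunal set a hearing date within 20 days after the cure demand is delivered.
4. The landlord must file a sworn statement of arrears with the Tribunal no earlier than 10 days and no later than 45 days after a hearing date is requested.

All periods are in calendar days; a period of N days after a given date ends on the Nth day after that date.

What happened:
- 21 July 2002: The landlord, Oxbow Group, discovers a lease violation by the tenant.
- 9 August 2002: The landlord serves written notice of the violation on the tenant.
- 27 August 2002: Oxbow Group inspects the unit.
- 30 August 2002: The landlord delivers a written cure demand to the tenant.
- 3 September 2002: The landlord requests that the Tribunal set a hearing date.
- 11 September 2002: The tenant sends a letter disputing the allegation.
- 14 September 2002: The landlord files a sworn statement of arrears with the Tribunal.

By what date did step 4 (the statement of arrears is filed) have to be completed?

18 October 2002

Step 4 runs from 3 September 2002, when a hearing date is requested. The window is 10–45 days after 3 September 2002; it closes on 18 October 2002.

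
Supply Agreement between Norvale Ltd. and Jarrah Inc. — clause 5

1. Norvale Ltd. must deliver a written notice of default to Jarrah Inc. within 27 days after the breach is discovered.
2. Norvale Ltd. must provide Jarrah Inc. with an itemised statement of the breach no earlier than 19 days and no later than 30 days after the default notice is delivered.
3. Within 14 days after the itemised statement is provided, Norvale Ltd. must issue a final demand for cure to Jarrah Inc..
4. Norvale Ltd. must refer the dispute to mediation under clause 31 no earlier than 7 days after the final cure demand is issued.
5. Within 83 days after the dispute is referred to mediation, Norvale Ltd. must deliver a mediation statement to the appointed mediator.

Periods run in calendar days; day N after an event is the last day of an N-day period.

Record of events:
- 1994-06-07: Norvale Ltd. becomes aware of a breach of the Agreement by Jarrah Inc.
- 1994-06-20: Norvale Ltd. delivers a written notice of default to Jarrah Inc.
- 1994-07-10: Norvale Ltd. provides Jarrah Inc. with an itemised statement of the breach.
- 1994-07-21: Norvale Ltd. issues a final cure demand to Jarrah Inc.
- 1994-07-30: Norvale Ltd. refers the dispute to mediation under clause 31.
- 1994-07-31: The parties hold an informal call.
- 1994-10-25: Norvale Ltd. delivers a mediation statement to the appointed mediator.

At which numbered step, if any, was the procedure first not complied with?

Step 5

Step 1 — counting 27 days from 1994-06-07 (when the breach is discovered) gives a deadline of 1994-07-04; done 1994-06-20 — timely.
Step 2 — 19 and 30 days from 1994-06-20 (when the default notice is delivered) are 1994-07-09 and 1994-07-20 respectively; 1994-07-10 falls inside that range.
Step 3 — counting 14 days from 1994-07-10 (when the itemised statement is provided) gives a deadline of 1994-07-24; 1994-07-21 is within that limit.
Step 4 — must wait 7 days from 1994-07-21 (when the final cure demand is issued), so not before 1994-07-28; done 1994-07-30 — permitted.
Step 5 — counting 83 days from 1994-07-30 (when the dispute is referred to mediation) gives a deadline of 1994-10-21; not done until 1994-10-25, 4 days after the deadline.
No need to go further; step 5 was not satisfied.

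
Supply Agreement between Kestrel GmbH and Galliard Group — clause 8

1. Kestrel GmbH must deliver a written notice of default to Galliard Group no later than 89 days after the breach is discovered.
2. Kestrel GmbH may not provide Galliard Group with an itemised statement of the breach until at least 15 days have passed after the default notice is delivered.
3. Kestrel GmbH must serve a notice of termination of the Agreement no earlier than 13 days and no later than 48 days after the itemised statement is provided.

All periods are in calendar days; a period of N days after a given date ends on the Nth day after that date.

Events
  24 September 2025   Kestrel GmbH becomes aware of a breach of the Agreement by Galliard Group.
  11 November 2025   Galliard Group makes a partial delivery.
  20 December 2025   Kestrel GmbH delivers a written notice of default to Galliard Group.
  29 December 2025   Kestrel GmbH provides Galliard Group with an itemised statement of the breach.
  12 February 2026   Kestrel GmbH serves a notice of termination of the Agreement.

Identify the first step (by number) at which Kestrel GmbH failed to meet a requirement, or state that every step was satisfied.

Step 2

Step 1 — counting 89 days from 24 September 2025 (when the breach is discovered) gives a deadline of 22 December 2025; completed 20 December 2025, before the deadline.
Step 2 — must wait 15 days from 20 December 2025 (when the default notice is delivered), so not before 4 January 2026; done 29 December 2025 — 6 days too early.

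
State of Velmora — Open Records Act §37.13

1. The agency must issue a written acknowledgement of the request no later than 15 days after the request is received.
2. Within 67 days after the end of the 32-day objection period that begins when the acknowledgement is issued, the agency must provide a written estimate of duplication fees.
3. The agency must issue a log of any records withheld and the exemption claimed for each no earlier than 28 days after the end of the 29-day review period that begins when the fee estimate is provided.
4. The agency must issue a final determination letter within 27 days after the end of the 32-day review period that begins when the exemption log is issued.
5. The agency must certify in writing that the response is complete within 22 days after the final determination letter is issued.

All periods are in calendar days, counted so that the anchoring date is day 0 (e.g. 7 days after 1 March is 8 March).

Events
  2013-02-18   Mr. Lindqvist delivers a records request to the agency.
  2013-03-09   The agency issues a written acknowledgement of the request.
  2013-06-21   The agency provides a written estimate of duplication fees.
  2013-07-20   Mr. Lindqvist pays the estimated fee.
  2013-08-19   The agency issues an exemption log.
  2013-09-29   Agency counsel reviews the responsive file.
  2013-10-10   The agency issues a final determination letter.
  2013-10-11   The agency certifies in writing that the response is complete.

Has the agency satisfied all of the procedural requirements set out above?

(1) due by 2013-02-18 + 15 days = 2013-03-05; done 2013-03-09 — 4 days late.
Later steps need not be reached.

No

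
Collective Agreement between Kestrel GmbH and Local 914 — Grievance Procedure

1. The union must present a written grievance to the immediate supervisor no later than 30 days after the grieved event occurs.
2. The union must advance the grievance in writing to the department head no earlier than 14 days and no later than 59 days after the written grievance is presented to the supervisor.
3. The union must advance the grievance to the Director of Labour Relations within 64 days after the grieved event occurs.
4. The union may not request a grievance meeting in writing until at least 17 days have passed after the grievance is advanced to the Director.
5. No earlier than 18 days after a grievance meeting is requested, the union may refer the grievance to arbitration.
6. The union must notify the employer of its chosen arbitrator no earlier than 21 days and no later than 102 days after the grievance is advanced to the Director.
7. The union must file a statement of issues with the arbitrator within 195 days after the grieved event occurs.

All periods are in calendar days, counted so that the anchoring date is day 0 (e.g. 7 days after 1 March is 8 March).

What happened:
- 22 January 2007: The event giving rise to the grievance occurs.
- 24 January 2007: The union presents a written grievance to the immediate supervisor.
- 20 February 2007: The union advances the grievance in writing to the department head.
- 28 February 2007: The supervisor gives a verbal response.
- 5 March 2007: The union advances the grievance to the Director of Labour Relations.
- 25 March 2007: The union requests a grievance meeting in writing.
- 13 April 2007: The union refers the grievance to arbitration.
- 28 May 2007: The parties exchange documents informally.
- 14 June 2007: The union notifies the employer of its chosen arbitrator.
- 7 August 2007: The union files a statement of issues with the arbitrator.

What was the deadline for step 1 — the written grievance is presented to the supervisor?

21 February 2007

Step 1 runs from 22 January 2007, when the grieved event occurs. 30 days after 22 January 2007 is 21 February 2007.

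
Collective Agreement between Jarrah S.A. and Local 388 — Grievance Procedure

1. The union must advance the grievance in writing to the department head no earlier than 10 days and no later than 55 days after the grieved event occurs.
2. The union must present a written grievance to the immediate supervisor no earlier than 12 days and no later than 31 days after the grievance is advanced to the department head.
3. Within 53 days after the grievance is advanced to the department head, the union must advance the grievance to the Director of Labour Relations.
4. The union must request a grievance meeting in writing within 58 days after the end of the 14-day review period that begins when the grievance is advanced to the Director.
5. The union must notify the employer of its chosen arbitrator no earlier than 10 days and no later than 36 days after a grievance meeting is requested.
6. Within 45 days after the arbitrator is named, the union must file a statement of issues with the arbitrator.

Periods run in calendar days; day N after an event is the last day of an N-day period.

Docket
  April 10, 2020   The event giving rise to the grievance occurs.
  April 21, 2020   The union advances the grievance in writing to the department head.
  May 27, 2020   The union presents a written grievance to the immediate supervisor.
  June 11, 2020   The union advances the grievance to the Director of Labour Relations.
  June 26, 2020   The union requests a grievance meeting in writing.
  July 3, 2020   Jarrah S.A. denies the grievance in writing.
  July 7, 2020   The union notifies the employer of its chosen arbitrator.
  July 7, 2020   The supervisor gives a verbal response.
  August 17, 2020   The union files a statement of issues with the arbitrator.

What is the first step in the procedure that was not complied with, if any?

Step 2

Step 1 — 10 and 55 days from April 10, 2020 (when the grieved event occurs) are April 20, 2020 and June 4, 2020 respectively; done April 21, 2020, which is between those dates.
Step 2 — 12 and 31 days from April 21, 2020 (when the grievance is advanced to the department head) are May 3, 2020 and May 22, 2020 respectively; done May 27, 2020 — 5 days after the window closed.
No need to go further; step 2 was not satisfied.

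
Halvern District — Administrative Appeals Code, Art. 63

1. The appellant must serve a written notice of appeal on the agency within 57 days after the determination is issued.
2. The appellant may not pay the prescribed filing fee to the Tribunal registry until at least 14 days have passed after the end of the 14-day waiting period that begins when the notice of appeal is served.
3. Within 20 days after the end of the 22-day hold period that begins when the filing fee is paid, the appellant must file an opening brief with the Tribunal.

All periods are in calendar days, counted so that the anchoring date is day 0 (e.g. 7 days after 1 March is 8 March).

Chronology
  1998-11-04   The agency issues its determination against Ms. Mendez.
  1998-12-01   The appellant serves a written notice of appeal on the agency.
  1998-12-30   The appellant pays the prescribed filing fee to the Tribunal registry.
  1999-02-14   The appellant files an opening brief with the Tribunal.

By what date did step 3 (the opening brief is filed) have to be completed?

The filing fee is paid on 1998-12-30; the 22-day hold period therefore ends 1999-01-21, and step 3 runs from that date. 20 days after 1999-01-21 is 1999-02-10.

1999-02-10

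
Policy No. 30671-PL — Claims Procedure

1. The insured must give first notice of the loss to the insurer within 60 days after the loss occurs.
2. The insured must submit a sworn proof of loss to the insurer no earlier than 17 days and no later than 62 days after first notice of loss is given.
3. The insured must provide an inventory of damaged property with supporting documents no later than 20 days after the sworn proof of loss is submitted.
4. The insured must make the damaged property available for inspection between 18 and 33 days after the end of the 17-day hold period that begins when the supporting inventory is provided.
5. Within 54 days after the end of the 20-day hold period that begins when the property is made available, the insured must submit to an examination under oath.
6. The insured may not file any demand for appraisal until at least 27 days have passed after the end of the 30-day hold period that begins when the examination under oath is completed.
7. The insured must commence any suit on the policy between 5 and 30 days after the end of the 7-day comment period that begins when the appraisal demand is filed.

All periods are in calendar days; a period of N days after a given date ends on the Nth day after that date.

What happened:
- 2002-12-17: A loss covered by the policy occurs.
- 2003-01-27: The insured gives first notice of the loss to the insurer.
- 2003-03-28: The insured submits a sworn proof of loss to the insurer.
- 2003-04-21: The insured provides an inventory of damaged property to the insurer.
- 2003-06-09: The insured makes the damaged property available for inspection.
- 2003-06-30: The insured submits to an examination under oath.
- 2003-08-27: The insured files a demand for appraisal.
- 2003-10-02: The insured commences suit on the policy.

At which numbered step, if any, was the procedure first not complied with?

Step 1 — counting 60 days from 2002-12-17 (when the loss occurs) gives a deadline of 2003-02-15; completed 2003-01-27, before the deadline.
Step 2 — 17 and 62 days from 2003-01-27 (when first notice of loss is given) are 2003-02-13 and 2003-03-30 respectively; done 2003-03-28, which is between those dates.
Step 3 — counting 20 days from 2003-03-28 (when the sworn proof of loss is submitted) gives a deadline of 2003-04-17; not done until 2003-04-21, 4 days after the deadline.
Later steps need not be reached.

Step 3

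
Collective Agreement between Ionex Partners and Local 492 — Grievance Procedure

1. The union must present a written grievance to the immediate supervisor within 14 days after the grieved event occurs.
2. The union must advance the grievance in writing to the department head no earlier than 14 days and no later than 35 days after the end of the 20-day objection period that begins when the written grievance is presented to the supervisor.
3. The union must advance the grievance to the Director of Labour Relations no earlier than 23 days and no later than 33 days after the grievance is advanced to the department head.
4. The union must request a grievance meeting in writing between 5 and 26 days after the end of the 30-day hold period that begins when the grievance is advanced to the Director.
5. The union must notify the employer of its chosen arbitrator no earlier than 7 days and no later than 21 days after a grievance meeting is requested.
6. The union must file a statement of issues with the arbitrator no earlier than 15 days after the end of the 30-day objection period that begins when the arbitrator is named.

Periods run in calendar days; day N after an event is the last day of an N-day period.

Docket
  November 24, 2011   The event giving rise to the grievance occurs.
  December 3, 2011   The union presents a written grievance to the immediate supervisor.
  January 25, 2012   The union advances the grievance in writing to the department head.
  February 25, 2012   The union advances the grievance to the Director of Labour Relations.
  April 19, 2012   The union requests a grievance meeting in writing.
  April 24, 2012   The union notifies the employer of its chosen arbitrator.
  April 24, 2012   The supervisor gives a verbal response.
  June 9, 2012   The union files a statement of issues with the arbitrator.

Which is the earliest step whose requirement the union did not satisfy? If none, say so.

Step 5

Step 1 — counting 14 days from November 24, 2011 (when the grieved event occurs) gives a deadline of December 8, 2011; done December 3, 2011 — timely.
Step 2 — 14 and 35 days from December 23, 2011 (end of the 20-day objection period, which began when the written grievance is presented to the supervisor on December 3, 2011) are January 6, 2012 and January 27, 2012 respectively; done January 25, 2012 — within the window.
Step 3 — 23 and 33 days from January 25, 2012 (when the grievance is advanced to the department head) are February 17, 2012 and February 27, 2012 respectively; done February 25, 2012, which is between those dates.
Step 4 — 5 and 26 days from March 26, 2012 (end of the 30-day hold period, which began when the grievance is advanced to the Director on February 25, 2012) are March 31, 2012 and April 21, 2012 respectively; done April 19, 2012 — within the window.
Step 5 — 7 and 21 days from April 19, 2012 (when a grievance meeting is requested) are April 26, 2012 and May 10, 2012 respectively; April 24, 2012 is 2 days too early.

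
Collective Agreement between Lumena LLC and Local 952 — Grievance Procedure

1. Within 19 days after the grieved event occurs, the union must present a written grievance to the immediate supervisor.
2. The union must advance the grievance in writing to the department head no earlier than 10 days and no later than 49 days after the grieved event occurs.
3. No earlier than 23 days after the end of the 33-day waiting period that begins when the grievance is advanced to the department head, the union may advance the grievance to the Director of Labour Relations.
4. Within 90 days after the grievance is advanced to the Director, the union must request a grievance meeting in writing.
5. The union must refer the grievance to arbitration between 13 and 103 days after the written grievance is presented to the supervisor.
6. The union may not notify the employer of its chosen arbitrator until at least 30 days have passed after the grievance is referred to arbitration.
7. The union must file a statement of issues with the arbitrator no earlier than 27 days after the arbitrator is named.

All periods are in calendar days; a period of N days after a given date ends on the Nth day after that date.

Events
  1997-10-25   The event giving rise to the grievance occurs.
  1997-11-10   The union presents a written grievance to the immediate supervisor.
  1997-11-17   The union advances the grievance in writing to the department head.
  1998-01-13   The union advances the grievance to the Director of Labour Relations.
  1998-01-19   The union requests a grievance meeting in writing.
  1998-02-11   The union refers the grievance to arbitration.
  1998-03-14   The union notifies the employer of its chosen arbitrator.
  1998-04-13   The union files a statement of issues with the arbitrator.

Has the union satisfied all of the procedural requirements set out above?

Step 1: 19 days after 1997-10-25 (when the grieved event occurs) is 1997-11-13; completed 1997-11-10, before the deadline.
Step 2: the window is 10–49 days after 1997-10-25 (when the grieved event occurs), so 1997-11-04 through 1997-12-13; done 1997-11-17, which is between those dates.
Step 3: the earliest permitted date is 23 days after 1997-12-20 (end of the 33-day waiting period, which began when the grievance is advanced to the department head on 1997-11-17), i.e. 1998-01-12; 1998-01-13 is on or after that date.
Step 4: 90 days after 1998-01-13 (when the grievance is advanced to the Director) is 1998-04-13; completed 1998-01-19, before the deadline.
Step 5: the window is 13–103 days after 1997-11-10 (when the written grievance is presented to the supervisor), so 1997-11-23 through 1998-02-21; done 1998-02-11, which is between those dates.
Step 6: the earliest permitted date is 30 days after 1998-02-11 (when the grievance is referred to arbitration), i.e. 1998-03-13; done 1998-03-14, after the minimum wait.
Step 7: the earliest permitted date is 27 days after 1998-03-14 (when the arbitrator is named), i.e. 1998-04-10; 1998-04-13 is on or after that date.

Yes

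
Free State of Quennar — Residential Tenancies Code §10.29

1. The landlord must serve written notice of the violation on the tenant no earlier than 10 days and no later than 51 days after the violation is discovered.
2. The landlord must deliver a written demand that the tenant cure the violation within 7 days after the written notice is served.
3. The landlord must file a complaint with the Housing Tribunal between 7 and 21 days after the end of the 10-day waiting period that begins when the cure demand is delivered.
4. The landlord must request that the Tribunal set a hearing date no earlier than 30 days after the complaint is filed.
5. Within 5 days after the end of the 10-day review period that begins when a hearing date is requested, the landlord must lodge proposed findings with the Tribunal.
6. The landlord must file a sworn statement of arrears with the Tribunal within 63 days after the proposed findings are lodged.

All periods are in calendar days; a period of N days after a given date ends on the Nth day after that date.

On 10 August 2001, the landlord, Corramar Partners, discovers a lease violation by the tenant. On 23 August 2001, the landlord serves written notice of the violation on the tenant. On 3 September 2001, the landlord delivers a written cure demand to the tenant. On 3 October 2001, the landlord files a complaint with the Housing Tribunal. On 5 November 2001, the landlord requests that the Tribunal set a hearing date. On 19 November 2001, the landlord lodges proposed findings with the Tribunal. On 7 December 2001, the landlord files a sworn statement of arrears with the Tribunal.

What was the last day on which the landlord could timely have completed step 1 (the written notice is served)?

Step 1 runs from 10 August 2001, when the violation is discovered. The window is 10–51 days after 10 August 2001; it closes on 30 September 2001.

30 September 2001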